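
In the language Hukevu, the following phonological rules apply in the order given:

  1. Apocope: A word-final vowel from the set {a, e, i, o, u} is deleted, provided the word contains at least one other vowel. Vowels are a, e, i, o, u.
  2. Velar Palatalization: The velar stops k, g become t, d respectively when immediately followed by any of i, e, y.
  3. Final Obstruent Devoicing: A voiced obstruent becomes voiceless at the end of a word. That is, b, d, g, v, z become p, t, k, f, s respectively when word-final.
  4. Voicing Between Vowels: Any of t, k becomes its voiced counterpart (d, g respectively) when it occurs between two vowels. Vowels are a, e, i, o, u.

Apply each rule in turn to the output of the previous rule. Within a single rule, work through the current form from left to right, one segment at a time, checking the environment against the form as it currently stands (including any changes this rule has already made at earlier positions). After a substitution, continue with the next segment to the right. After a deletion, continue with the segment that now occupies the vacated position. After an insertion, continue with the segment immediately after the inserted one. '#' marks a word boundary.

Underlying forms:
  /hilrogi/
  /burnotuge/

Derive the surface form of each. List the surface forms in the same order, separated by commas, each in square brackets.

/hilrogi/:
  1 Apocope: [hilrogi] → [hilrog]
  2 Velar Palatalization: no change — [hilrog]
  3 Final Obstruent Devoicing: [hilrog] → [hilrok]
  4 Voicing Between Vowels: no change — [hilrok]
/burnotuge/:
  1 Apocope: [burnotuge] → [burnotug]
  2 Velar Palatalization: no change — [burnotug]
  3 Final Obstruent Devoicing: [burnotug] → [burnotuk]
  4 Voicing Between Vowels: [burnotuk] → [burnoduk]

[hilrok], [burnoduk]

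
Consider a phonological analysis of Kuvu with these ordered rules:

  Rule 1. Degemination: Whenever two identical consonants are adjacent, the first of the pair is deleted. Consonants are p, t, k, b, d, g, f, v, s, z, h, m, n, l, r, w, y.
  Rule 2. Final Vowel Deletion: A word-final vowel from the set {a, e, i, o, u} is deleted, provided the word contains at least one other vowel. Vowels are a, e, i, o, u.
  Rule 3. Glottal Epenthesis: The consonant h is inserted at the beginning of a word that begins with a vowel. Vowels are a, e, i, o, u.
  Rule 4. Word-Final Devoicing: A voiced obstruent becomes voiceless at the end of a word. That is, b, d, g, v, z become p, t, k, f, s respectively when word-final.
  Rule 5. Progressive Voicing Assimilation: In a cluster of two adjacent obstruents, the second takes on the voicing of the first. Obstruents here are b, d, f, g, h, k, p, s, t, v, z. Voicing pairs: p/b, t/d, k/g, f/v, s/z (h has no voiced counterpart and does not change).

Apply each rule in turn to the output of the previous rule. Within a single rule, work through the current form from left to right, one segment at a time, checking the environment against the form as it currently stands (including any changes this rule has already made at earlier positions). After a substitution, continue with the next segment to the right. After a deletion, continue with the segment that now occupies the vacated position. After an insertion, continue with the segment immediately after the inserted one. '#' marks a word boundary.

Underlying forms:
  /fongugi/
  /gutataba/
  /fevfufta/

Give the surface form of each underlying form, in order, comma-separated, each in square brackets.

/fongugi/:
  Rule 1 Degemination: no change — [fongugi]
  Rule 2 Final Vowel Deletion: [fongugi] → [fongug]
  Rule 3 Glottal Epenthesis: no change — [fongug]
  Rule 4 Word-Final Devoicing: [fongug] → [fonguk]
  Rule 5 Progressive Voicing Assimilation: no change — [fonguk]
/gutataba/:
  Rule 1 Degemination: no change — [gutataba]
  Rule 2 Final Vowel Deletion: [gutataba] → [gutatab]
  Rule 3 Glottal Epenthesis: no change — [gutatab]
  Rule 4 Word-Final Devoicing: [gutatab] → [gutatap]
  Rule 5 Progressive Voicing Assimilation: no change — [gutatap]
/fevfufta/:
  Rule 1 Degemination: no change — [fevfufta]
  Rule 2 Final Vowel Deletion: [fevfufta] → [fevfuft]
  Rule 3 Glottal Epenthesis: no change — [fevfuft]
  Rule 4 Word-Final Devoicing: no change — [fevfuft]
  Rule 5 Progressive Voicing Assimilation: [fevfuft] → [fevvuft]

[fonguk], [gutatap], [fevvuft]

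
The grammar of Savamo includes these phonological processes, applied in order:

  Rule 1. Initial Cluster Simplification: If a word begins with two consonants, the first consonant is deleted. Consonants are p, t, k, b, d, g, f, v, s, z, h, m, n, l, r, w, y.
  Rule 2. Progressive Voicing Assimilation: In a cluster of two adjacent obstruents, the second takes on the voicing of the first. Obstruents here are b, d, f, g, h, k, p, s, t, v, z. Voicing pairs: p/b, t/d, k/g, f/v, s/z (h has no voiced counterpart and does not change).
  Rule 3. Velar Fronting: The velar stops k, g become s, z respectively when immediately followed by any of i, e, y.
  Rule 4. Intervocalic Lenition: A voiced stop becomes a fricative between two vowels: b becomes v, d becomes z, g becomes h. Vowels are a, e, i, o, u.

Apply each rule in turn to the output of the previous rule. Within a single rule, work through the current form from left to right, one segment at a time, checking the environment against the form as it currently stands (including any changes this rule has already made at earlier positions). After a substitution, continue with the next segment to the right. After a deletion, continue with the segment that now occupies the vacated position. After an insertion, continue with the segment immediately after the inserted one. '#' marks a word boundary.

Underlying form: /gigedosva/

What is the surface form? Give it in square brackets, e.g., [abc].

[zizezosfa]

Rule 1 Initial Cluster Simplification: no change — [gigedosva]
Rule 2 Progressive Voicing Assimilation: [gigedosva] → [gigedosfa]
Rule 3 Velar Fronting: [gigedosfa] → [zizedosfa]
Rule 4 Intervocalic Lenition: [zizedosfa] → [zizezosfa]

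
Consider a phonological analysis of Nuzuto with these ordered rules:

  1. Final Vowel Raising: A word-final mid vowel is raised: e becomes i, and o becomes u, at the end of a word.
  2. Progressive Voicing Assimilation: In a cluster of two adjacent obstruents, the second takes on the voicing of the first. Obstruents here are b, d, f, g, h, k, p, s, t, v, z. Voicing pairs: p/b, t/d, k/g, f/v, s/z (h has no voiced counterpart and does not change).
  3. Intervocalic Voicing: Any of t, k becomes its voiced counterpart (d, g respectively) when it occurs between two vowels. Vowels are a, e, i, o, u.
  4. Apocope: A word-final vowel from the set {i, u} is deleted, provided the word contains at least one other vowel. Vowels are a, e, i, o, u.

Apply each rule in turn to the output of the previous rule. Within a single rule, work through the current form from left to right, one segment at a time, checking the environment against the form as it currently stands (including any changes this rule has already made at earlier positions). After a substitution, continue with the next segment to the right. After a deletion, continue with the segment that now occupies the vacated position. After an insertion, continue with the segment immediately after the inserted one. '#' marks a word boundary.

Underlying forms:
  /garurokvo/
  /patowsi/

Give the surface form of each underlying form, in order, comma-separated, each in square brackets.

[garurokf], [padows]

/garurokvo/:
  1 Final Vowel Raising: [garurokvo] → [garurokvu]
  2 Progressive Voicing Assimilation: [garurokvu] → [garurokfu]
  3 Intervocalic Voicing: no change — [garurokfu]
  4 Apocope: [garurokfu] → [garurokf]
/patowsi/:
  1 Final Vowel Raising: no change — [patowsi]
  2 Progressive Voicing Assimilation: no change — [patowsi]
  3 Intervocalic Voicing: [patowsi] → [padowsi]
  4 Apocope: [padowsi] → [padows]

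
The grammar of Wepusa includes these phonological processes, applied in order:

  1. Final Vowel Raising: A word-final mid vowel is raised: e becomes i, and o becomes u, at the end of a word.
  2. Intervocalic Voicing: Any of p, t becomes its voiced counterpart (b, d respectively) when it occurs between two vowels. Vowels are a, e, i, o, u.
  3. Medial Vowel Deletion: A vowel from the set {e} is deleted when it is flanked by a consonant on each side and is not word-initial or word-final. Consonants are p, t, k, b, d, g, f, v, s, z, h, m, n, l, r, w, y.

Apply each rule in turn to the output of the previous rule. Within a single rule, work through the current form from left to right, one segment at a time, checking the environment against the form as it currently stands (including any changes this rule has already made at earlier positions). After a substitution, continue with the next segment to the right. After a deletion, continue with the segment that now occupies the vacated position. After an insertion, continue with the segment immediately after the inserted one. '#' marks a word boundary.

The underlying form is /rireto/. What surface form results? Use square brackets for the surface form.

[rirdu]

1 Final Vowel Raising: [rireto] → [riretu]
2 Intervocalic Voicing: [riretu] → [riredu]
3 Medial Vowel Deletion: [riredu] → [rirdu]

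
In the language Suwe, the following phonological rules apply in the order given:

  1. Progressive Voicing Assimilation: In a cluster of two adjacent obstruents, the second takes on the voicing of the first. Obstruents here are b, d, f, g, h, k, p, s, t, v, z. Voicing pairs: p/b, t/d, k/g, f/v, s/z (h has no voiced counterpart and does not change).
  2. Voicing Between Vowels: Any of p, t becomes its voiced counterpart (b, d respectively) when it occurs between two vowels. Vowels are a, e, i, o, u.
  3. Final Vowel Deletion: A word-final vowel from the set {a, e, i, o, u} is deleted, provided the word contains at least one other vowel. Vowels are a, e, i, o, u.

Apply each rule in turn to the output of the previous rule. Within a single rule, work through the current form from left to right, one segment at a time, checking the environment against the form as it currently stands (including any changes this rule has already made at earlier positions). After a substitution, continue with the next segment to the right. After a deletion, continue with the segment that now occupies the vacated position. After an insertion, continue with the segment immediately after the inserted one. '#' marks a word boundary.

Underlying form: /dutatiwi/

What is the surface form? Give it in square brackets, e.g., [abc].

1 Progressive Voicing Assimilation: no change — [dutatiwi]
2 Voicing Between Vowels: [dutatiwi] → [dudadiwi]
3 Final Vowel Deletion: [dudadiwi] → [dudadiw]

[dudadiw]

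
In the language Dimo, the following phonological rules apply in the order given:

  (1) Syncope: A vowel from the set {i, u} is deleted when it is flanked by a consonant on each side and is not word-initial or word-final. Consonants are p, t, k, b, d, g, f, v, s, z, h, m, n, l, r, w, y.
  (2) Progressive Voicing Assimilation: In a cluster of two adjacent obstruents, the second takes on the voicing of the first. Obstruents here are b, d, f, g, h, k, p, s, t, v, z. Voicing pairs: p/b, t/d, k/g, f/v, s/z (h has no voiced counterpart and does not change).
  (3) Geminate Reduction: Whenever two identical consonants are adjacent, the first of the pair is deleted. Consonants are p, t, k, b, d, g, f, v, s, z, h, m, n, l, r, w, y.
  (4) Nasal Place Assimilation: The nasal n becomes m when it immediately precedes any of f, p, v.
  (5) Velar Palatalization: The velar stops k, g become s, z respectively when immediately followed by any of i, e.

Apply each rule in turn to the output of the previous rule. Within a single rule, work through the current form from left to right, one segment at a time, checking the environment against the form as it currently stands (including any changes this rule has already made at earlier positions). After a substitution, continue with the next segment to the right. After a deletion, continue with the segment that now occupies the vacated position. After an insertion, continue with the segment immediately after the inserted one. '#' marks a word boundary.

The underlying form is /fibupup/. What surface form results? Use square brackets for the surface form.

[fp]

(1) Syncope: [fibupup] → [fbpp]
(2) Progressive Voicing Assimilation: [fbpp] → [fppp]
(3) Geminate Reduction: [fppp] → [fp]
(4) Nasal Place Assimilation: no change — [fp]
(5) Velar Palatalization: no change — [fp]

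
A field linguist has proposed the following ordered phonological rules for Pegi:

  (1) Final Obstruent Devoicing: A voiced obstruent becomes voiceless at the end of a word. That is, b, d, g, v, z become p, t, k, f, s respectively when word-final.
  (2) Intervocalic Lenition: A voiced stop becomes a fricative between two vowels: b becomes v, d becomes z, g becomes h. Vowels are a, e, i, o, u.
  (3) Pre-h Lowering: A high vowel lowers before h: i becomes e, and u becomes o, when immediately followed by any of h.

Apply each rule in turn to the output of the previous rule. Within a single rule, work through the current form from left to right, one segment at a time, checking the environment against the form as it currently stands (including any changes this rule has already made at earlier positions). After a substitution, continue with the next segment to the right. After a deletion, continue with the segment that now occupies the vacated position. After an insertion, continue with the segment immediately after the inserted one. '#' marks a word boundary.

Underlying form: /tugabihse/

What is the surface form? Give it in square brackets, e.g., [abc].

[tohavehse]

(1) Final Obstruent Devoicing: no change — [tugabihse]
(2) Intervocalic Lenition: [tugabihse] → [tuhavihse]
(3) Pre-h Lowering: [tuhavihse] → [tohavehse]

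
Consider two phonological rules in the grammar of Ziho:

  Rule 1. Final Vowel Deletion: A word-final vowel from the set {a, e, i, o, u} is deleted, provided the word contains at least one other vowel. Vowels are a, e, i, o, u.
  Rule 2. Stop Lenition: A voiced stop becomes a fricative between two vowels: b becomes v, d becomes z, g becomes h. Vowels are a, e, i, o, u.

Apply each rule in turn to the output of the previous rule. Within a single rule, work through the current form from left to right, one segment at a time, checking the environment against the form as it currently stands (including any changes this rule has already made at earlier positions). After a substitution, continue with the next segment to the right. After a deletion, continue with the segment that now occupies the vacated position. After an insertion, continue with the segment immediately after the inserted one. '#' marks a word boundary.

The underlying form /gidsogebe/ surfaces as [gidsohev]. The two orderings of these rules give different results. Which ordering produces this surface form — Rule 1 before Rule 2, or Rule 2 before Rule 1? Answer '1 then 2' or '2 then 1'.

2 then 1

Order 1 then 2:
  1 Final Vowel Deletion: [gidsogebe] → [gidsogeb]
  2 Stop Lenition: [gidsogeb] → [gidsoheb]
  result: [gidsoheb]
Order 2 then 1:
  2 Stop Lenition: [gidsogebe] → [gidsoheve]
  1 Final Vowel Deletion: [gidsoheve] → [gidsohev]
  result: [gidsohev]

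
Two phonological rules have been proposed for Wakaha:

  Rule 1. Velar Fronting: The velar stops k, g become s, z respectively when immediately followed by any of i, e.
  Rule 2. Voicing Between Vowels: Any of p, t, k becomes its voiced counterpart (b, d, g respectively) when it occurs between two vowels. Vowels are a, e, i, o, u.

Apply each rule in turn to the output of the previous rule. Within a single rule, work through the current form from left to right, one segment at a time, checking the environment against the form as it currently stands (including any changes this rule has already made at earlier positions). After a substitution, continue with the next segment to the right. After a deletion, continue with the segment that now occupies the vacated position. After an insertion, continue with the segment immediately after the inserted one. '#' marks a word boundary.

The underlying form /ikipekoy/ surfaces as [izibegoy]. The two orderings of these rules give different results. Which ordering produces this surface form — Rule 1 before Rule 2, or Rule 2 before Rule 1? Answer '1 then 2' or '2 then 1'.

2 then 1

Order 1 then 2:
  1 Velar Fronting: [ikipekoy] → [isipekoy]
  2 Voicing Between Vowels: [isipekoy] → [isibegoy]
  result: [isibegoy]
Order 2 then 1:
  2 Voicing Between Vowels: [ikipekoy] → [igibegoy]
  1 Velar Fronting: [igibegoy] → [izibegoy]
  result: [izibegoy]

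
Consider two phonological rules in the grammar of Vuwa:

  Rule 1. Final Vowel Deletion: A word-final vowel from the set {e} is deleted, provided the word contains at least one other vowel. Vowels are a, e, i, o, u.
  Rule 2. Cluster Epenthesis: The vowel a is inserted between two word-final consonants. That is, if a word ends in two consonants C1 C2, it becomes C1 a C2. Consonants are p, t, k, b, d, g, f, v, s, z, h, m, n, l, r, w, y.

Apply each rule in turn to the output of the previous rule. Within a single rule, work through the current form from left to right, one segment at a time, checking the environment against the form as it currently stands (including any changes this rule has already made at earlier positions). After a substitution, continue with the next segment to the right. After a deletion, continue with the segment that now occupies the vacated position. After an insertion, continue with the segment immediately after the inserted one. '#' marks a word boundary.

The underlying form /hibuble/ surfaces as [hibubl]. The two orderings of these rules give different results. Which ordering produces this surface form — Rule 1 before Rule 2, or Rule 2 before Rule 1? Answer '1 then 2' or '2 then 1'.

2 then 1

Order 1 then 2:
  1 Final Vowel Deletion: [hibuble] → [hibubl]
  2 Cluster Epenthesis: [hibubl] → [hibubal]
  result: [hibubal]
Order 2 then 1:
  2 Cluster Epenthesis: no change — [hibuble]
  1 Final Vowel Deletion: [hibuble] → [hibubl]
  result: [hibubl]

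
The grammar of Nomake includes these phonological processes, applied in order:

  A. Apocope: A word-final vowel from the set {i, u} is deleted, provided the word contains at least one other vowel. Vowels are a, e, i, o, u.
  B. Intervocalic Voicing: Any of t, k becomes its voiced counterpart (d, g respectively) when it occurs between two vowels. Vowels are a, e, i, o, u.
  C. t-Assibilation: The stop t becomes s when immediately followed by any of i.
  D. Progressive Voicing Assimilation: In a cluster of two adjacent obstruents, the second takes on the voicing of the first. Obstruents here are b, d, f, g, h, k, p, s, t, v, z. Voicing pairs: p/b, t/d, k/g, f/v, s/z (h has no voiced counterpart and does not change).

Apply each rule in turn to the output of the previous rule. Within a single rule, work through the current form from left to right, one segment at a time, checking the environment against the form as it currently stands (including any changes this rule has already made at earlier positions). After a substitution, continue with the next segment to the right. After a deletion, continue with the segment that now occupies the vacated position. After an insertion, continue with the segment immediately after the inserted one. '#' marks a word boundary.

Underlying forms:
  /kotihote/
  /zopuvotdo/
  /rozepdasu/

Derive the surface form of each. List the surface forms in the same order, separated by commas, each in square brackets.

[kodihode], [zopuvotto], [rozeptas]

/kotihote/:
  A Apocope: no change — [kotihote]
  B Intervocalic Voicing: [kotihote] → [kodihode]
  C t-Assibilation: no change — [kodihode]
  D Progressive Voicing Assimilation: no change — [kodihode]
/zopuvotdo/:
  A Apocope: no change — [zopuvotdo]
  B Intervocalic Voicing: no change — [zopuvotdo]
  C t-Assibilation: no change — [zopuvotdo]
  D Progressive Voicing Assimilation: [zopuvotdo] → [zopuvotto]
/rozepdasu/:
  A Apocope: [rozepdasu] → [rozepdas]
  B Intervocalic Voicing: no change — [rozepdas]
  C t-Assibilation: no change — [rozepdas]
  D Progressive Voicing Assimilation: [rozepdas] → [rozeptas]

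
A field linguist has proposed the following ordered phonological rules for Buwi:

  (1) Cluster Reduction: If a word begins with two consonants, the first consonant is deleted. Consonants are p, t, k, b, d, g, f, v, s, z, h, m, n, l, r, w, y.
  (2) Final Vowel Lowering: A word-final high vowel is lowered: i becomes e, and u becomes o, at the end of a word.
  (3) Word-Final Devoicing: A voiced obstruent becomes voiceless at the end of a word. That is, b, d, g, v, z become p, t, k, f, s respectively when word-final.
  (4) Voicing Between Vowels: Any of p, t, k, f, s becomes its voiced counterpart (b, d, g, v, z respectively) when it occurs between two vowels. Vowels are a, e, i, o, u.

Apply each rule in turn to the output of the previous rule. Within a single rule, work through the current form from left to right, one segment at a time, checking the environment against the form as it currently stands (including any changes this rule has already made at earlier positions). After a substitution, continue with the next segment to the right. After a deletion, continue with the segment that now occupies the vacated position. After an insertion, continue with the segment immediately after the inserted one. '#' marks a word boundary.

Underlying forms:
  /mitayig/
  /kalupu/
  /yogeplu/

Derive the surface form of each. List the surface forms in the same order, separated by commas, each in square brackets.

[midayik], [kalubo], [yogeplo]

/mitayig/:
  (1) Cluster Reduction: no change — [mitayig]
  (2) Final Vowel Lowering: no change — [mitayig]
  (3) Word-Final Devoicing: [mitayig] → [mitayik]
  (4) Voicing Between Vowels: [mitayik] → [midayik]
/kalupu/:
  (1) Cluster Reduction: no change — [kalupu]
  (2) Final Vowel Lowering: [kalupu] → [kalupo]
  (3) Word-Final Devoicing: no change — [kalupo]
  (4) Voicing Between Vowels: [kalupo] → [kalubo]
/yogeplu/:
  (1) Cluster Reduction: no change — [yogeplu]
  (2) Final Vowel Lowering: [yogeplu] → [yogeplo]
  (3) Word-Final Devoicing: no change — [yogeplo]
  (4) Voicing Between Vowels: no change — [yogeplo]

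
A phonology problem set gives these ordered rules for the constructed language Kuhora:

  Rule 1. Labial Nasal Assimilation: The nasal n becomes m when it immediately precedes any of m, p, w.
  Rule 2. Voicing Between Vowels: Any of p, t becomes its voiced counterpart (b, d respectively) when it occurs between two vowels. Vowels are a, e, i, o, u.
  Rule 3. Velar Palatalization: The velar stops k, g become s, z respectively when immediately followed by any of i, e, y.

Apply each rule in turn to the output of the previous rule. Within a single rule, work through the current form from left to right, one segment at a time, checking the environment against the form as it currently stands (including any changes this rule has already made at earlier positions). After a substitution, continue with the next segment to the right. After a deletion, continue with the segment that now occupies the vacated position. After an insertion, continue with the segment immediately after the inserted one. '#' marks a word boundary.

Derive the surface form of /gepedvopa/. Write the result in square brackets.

[zebedvoba]

Rule 1 Labial Nasal Assimilation: no change — [gepedvopa]
Rule 2 Voicing Between Vowels: [gepedvopa] → [gebedvoba]
Rule 3 Velar Palatalization: [gebedvoba] → [zebedvoba]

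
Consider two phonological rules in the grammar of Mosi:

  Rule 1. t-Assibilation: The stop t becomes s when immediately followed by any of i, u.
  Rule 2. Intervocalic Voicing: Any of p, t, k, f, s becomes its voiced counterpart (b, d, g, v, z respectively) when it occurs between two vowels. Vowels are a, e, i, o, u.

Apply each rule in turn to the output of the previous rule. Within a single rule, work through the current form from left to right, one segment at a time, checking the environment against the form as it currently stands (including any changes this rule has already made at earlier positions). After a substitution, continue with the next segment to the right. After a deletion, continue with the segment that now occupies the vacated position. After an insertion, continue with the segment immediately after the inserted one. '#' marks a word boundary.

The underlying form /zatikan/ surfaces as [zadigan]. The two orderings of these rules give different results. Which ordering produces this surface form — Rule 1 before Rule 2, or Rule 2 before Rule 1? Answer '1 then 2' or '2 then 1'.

Order 1 then 2:
  1 t-Assibilation: [zatikan] → [zasikan]
  2 Intervocalic Voicing: [zasikan] → [zazigan]
  result: [zazigan]
Order 2 then 1:
  2 Intervocalic Voicing: [zatikan] → [zadigan]
  1 t-Assibilation: no change — [zadigan]
  result: [zadigan]

2 then 1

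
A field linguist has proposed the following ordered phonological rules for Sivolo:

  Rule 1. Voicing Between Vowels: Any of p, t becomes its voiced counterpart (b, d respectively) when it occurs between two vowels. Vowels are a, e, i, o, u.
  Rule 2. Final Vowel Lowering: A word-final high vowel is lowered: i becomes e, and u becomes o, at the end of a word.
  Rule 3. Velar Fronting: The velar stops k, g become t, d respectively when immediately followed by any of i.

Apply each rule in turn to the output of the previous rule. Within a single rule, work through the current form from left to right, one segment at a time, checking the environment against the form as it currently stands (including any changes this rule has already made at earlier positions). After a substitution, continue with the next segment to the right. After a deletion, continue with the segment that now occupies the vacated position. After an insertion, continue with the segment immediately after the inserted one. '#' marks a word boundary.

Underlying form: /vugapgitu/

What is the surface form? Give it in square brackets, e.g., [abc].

[vugapdido]

Rule 1 Voicing Between Vowels: [vugapgitu] → [vugapgidu]
Rule 2 Final Vowel Lowering: [vugapgidu] → [vugapgido]
Rule 3 Velar Fronting: [vugapgido] → [vugapdido]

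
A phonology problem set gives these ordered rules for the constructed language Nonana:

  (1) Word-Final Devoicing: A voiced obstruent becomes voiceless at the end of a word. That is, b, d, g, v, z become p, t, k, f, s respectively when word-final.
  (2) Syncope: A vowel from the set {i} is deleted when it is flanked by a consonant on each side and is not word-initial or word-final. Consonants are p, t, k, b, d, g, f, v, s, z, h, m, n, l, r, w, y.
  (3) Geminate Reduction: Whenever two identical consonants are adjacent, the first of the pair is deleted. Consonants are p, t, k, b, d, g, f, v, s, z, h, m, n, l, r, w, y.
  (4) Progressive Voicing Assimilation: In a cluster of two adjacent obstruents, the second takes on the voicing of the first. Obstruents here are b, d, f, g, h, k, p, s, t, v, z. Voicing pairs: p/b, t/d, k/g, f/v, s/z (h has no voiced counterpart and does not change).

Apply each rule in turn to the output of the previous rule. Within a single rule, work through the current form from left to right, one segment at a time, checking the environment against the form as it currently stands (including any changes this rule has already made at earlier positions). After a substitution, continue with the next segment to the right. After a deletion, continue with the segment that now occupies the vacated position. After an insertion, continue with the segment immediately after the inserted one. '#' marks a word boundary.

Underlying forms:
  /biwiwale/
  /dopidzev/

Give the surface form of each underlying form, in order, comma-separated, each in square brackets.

[bwale], [doptsef]

/biwiwale/:
  (1) Word-Final Devoicing: no change — [biwiwale]
  (2) Syncope: [biwiwale] → [bwwale]
  (3) Geminate Reduction: [bwwale] → [bwale]
  (4) Progressive Voicing Assimilation: no change — [bwale]
/dopidzev/:
  (1) Word-Final Devoicing: [dopidzev] → [dopidzef]
  (2) Syncope: [dopidzef] → [dopdzef]
  (3) Geminate Reduction: no change — [dopdzef]
  (4) Progressive Voicing Assimilation: [dopdzef] → [doptsef]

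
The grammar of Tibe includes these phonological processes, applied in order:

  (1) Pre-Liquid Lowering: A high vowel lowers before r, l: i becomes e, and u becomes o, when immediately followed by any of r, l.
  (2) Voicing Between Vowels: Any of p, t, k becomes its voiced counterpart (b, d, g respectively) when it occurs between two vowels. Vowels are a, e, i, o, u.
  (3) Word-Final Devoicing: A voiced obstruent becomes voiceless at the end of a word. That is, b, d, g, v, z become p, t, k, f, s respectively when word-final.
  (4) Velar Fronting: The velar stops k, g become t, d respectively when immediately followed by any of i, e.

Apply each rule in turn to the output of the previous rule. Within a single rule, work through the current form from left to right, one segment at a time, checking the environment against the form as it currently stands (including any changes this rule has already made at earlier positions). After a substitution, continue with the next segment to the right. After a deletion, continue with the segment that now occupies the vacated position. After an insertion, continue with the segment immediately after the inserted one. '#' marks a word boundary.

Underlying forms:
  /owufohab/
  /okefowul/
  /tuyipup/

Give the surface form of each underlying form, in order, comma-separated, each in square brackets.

[owufohap], [odefowol], [tuyibup]

/owufohab/:
  (1) Pre-Liquid Lowering: no change — [owufohab]
  (2) Voicing Between Vowels: no change — [owufohab]
  (3) Word-Final Devoicing: [owufohab] → [owufohap]
  (4) Velar Fronting: no change — [owufohap]
/okefowul/:
  (1) Pre-Liquid Lowering: [okefowul] → [okefowol]
  (2) Voicing Between Vowels: [okefowol] → [ogefowol]
  (3) Word-Final Devoicing: no change — [ogefowol]
  (4) Velar Fronting: [ogefowol] → [odefowol]
/tuyipup/:
  (1) Pre-Liquid Lowering: no change — [tuyipup]
  (2) Voicing Between Vowels: [tuyipup] → [tuyibup]
  (3) Word-Final Devoicing: no change — [tuyibup]
  (4) Velar Fronting: no change — [tuyibup]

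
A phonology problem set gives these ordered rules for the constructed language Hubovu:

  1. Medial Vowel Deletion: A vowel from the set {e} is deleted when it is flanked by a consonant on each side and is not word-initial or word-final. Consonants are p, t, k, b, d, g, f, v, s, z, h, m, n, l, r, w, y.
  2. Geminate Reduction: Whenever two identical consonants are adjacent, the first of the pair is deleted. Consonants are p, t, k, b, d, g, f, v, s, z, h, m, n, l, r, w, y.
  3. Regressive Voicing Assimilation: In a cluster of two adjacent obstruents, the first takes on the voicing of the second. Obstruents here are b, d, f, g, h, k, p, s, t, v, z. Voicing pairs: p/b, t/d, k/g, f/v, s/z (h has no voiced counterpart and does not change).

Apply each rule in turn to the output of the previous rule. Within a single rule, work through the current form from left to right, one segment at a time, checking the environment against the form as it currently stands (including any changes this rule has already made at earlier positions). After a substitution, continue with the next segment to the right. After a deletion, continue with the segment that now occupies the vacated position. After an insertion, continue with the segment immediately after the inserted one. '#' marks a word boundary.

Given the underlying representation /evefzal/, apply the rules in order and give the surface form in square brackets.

1 Medial Vowel Deletion: [evefzal] → [evfzal]
2 Geminate Reduction: no change — [evfzal]
3 Regressive Voicing Assimilation: [evfzal] → [efvzal]

[efvzal]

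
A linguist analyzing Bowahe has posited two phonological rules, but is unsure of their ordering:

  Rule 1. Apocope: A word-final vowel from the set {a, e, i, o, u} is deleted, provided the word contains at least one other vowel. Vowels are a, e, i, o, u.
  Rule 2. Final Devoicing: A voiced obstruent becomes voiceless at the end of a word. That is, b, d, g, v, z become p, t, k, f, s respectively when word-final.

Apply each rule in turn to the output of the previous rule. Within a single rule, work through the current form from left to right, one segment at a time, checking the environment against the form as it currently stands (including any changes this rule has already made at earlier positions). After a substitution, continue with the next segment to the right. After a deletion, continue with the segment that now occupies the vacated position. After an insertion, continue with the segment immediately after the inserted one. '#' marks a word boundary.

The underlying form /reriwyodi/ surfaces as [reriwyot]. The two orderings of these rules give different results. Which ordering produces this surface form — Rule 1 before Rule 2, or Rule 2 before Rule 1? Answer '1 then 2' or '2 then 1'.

Order 1 then 2:
  1 Apocope: [reriwyodi] → [reriwyod]
  2 Final Devoicing: [reriwyod] → [reriwyot]
  result: [reriwyot]
Order 2 then 1:
  2 Final Devoicing: no change — [reriwyodi]
  1 Apocope: [reriwyodi] → [reriwyod]
  result: [reriwyod]

1 then 2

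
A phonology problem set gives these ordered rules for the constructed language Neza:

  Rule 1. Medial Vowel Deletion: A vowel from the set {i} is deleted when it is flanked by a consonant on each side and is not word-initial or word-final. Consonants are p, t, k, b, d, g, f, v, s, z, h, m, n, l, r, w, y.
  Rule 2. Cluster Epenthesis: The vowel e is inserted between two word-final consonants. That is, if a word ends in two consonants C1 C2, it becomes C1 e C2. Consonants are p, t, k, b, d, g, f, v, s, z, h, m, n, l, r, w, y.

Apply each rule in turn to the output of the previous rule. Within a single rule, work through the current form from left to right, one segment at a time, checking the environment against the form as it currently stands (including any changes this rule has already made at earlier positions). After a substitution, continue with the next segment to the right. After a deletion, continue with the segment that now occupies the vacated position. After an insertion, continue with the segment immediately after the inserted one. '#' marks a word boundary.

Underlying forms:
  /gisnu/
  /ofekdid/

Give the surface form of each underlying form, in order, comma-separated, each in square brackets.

[gsnu], [ofekded]

/gisnu/:
  Rule 1 Medial Vowel Deletion: [gisnu] → [gsnu]
  Rule 2 Cluster Epenthesis: no change — [gsnu]
/ofekdid/:
  Rule 1 Medial Vowel Deletion: [ofekdid] → [ofekdd]
  Rule 2 Cluster Epenthesis: [ofekdd] → [ofekded]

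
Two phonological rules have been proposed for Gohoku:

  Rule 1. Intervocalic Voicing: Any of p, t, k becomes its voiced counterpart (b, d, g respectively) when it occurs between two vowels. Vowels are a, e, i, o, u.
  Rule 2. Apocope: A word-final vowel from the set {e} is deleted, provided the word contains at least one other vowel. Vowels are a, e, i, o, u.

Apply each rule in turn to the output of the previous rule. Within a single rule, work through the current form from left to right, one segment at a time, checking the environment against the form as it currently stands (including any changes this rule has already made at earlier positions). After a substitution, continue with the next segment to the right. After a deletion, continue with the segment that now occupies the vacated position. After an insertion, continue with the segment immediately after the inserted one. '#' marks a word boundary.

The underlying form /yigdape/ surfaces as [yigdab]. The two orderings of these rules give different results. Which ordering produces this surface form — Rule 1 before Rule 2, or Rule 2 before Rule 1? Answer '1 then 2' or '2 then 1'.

1 then 2

Order 1 then 2:
  1 Intervocalic Voicing: [yigdape] → [yigdabe]
  2 Apocope: [yigdabe] → [yigdab]
  result: [yigdab]
Order 2 then 1:
  2 Apocope: [yigdape] → [yigdap]
  1 Intervocalic Voicing: no change — [yigdap]
  result: [yigdap]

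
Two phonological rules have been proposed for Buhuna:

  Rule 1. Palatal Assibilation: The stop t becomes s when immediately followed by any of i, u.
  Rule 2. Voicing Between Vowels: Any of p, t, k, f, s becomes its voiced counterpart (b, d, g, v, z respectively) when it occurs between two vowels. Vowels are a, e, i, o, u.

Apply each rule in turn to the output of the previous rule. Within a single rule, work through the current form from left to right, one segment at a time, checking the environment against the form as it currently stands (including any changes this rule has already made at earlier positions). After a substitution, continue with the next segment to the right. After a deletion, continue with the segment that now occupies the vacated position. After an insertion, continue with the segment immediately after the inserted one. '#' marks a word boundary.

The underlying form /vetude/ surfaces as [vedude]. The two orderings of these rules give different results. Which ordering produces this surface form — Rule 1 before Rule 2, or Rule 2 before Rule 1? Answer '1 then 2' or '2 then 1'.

2 then 1

Order 1 then 2:
  1 Palatal Assibilation: [vetude] → [vesude]
  2 Voicing Between Vowels: [vesude] → [vezude]
  result: [vezude]
Order 2 then 1:
  2 Voicing Between Vowels: [vetude] → [vedude]
  1 Palatal Assibilation: no change — [vedude]
  result: [vedude]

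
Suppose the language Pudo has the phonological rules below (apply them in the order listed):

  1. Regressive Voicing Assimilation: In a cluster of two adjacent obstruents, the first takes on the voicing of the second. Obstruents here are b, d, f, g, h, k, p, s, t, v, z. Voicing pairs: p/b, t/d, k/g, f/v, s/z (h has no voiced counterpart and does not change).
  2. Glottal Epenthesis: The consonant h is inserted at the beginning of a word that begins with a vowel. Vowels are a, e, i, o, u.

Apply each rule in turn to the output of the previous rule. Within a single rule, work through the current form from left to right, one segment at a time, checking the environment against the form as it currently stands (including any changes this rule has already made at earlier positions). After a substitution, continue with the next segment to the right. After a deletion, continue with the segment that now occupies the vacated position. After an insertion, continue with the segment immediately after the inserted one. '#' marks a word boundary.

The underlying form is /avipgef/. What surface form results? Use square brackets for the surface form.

1 Regressive Voicing Assimilation: [avipgef] → [avibgef]
2 Glottal Epenthesis: [avibgef] → [havibgef]

[havibgef]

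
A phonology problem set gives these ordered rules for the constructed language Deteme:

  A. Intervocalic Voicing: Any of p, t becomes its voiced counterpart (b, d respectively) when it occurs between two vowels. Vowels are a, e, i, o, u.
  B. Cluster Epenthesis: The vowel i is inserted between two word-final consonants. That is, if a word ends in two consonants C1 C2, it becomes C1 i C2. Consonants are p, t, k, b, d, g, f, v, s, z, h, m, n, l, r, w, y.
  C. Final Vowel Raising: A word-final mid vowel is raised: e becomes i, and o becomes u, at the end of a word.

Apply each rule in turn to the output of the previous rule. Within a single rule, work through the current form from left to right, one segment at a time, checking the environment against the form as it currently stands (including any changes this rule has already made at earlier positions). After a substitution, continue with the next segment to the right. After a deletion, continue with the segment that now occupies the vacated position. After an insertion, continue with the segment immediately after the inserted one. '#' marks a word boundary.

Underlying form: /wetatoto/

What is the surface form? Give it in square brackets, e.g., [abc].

[wedadodu]

A Intervocalic Voicing: [wetatoto] → [wedadodo]
B Cluster Epenthesis: no change — [wedadodo]
C Final Vowel Raising: [wedadodo] → [wedadodu]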